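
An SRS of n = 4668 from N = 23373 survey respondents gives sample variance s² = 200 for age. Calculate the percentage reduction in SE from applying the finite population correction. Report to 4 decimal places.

f = n/N = 4668/23373 = 0.19971762.
SE_no-fpc = √(s²/n) = 0.2069901; SE_fpc = √((1−f)s²/n) = 0.18517024.
Ratio = √(1−f) = 0.89458503. Reduction = 100·(1 − 0.89458503) = 10.5415%.

10.5415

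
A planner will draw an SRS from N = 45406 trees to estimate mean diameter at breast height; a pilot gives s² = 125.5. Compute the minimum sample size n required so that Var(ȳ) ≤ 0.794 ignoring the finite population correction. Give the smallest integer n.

159

Without fpc, n₀ = s²/D = 125.5/0.794 = 158.0605.
Rounding up, n = 159.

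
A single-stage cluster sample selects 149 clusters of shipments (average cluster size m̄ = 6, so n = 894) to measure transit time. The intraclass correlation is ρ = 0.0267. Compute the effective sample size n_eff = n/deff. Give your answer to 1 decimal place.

788.7

deff = 1 + (6 − 1)·0.0267 = 1 + 0.1335 = 1.1335.
n_eff = 894 / 1.1335 = 788.7.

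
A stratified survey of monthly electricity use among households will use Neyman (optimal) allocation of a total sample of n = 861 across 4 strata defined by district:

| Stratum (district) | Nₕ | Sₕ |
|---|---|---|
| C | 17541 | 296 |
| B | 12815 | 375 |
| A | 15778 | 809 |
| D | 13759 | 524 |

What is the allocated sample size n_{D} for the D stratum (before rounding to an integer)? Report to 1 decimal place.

Neyman allocation: nₕ = n·NₕSₕ / Σⱼ NⱼSⱼ.
Σ NⱼSⱼ = 17541·296 + 12815·375 + 15778·809 + 13759·524 = 2.9971879 × 10^7.
n_{D} = 861·13759·524 / (2.9971879 × 10^7) = 207.1.

207.1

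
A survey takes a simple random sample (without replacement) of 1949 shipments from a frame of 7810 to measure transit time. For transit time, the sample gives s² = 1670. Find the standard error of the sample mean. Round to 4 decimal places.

0.8019

Under SRS without replacement, Var(ȳ) = (1 − f)·s²/n with f = n/N = 1949/7810 = 0.24955186.
Var(ȳ) = (1 − 0.24955186)·1670/1949 = 0.75044814·0.85684967 = 0.64302124.
SE(ȳ) = √(0.64302124) = 0.8019.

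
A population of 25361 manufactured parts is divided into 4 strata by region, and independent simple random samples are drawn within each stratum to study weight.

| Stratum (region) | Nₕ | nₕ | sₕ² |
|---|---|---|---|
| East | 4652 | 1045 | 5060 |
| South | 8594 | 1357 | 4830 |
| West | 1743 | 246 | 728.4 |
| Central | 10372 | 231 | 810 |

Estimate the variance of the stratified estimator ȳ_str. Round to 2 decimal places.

Var(ȳ_str) = Σₕ Wₕ²(1 − fₕ)sₕ²/nₕ with Wₕ = Nₕ/N, N = 25361.
East: Wₕ = 0.18343125; term = 0.18343125²·(1 − 0.22463457)·5060/1045 = 0.12632442.
South: Wₕ = 0.33886676; term = 0.33886676²·(1 − 0.15790086)·4830/1357 = 0.34418224.
West: Wₕ = 0.06872757; term = 0.06872757²·(1 − 0.14113597)·728.4/246 = 0.012012164.
Central: Wₕ = 0.40897441; term = 0.40897441²·(1 − 0.02227150)·810/231 = 0.57343419.
Sum = 1.055953.

1.06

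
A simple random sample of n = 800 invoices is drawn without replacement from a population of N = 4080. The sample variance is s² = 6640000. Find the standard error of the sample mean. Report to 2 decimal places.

81.69

Under SRS without replacement, Var(ȳ) = (1 − f)·s²/n with f = n/N = 800/4080 = 0.19607843.
Var(ȳ) = (1 − 0.19607843)·6640000/800 = 0.80392157·8300 = 6672.549.
SE(ȳ) = √(6672.549) = 81.69.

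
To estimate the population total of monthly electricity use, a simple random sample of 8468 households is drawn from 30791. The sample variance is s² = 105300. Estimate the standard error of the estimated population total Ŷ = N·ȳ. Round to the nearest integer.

92451

Var(Ŷ) = N²·Var(ȳ) = N²·(1 − n/N)·s²/n.
f = 8468/30791 = 0.27501543; Var(ȳ) = 0.72498457·105300/8468 = 9.0152191.
Var(Ŷ) = 30791² · 9.0152191 = 8.5472001 × 10^9.
SE(Ŷ) = √(8.5472001 × 10^9) = 92451.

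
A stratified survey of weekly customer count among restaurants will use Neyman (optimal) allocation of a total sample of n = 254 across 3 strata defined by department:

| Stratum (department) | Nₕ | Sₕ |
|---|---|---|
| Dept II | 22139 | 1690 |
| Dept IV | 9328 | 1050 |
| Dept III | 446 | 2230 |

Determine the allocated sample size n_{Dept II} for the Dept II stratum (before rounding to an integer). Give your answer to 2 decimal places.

Neyman allocation: nₕ = n·NₕSₕ / Σⱼ NⱼSⱼ.
Σ NⱼSⱼ = 22139·1690 + 9328·1050 + 446·2230 = 4.820389 × 10^7.
n_{Dept II} = 254·22139·1690 / (4.820389 × 10^7) = 197.15.

197.15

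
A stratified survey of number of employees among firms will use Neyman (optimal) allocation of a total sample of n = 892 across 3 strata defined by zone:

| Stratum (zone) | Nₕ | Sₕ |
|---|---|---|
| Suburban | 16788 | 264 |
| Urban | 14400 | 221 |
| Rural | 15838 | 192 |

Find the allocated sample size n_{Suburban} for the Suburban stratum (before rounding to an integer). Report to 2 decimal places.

Neyman allocation: nₕ = n·NₕSₕ / Σⱼ NⱼSⱼ.
Σ NⱼSⱼ = 16788·264 + 14400·221 + 15838·192 = 1.0655328 × 10^7.
n_{Suburban} = 892·16788·264 / (1.0655328 × 10^7) = 371.02.

371.02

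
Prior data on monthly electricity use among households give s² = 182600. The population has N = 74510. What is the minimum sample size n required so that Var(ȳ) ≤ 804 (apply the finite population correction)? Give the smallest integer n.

227

Without fpc, n₀ = s²/D = 182600/804 = 227.1144.
With fpc, (1 − n/N)·s²/n ≤ D requires n ≥ n₀/(1 + n₀/N) = 227.1144/(1 + 227.1144/74510) = 226.4242.
Rounding up, n = 227.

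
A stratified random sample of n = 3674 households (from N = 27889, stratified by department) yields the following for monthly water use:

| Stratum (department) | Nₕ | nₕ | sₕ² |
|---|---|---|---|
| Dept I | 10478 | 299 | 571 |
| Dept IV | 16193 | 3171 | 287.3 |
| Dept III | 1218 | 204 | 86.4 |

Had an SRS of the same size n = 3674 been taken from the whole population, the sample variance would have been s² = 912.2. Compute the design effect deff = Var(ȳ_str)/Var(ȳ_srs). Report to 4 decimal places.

Var(ȳ_str) = Σ Wₕ²(1−fₕ)sₕ²/nₕ with Wₕ = Nₕ/27889:
  Dept I: (10478/27889)²·(1−299/10478)·571/299 = 0.26186807
  Dept IV: (16193/27889)²·(1−3171/16193)·287.3/3171 = 0.024562836
  Dept III: (1218/27889)²·(1−204/1218)·86.4/204 = 6.7251648 × 10^-4
  → Var(ȳ_str) = 0.28710342.
Var(ȳ_srs) = (1 − 3674/27889)·912.2/3674 = 0.21557701.
deff = 0.28710342 / 0.21557701 = 1.3318.

1.3318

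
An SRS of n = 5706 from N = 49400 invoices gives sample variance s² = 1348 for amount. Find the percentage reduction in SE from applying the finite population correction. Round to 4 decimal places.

5.9525

f = n/N = 5706/49400 = 0.11550607.
SE_no-fpc = √(s²/n) = 0.48604789; SE_fpc = √((1−f)s²/n) = 0.45711607.
Ratio = √(1−f) = 0.94047537. Reduction = 100·(1 − 0.94047537) = 5.9525%.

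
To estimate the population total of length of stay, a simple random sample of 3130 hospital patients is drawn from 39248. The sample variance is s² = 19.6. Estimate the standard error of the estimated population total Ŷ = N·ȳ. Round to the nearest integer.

2979

Var(Ŷ) = N²·Var(ȳ) = N²·(1 − n/N)·s²/n.
f = 3130/39248 = 0.07974929; Var(ȳ) = 0.92025071·19.6/3130 = 0.0057625923.
Var(Ŷ) = 39248² · 0.0057625923 = 8.8767289 × 10^6.
SE(Ŷ) = √(8.8767289 × 10^6) = 2979.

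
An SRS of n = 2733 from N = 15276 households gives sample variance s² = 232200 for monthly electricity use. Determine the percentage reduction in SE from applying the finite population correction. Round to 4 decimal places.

9.3859

f = n/N = 2733/15276 = 0.17890809.
SE_no-fpc = √(s²/n) = 9.2174606; SE_fpc = √((1−f)s²/n) = 8.352321.
Ratio = √(1−f) = 0.90614122. Reduction = 100·(1 − 0.90614122) = 9.3859%.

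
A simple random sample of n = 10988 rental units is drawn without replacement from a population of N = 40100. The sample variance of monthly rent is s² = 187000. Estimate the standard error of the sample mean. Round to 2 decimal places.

3.51

Under SRS without replacement, Var(ȳ) = (1 − f)·s²/n with f = n/N = 10988/40100 = 0.27401496.
Var(ȳ) = (1 − 0.27401496)·187000/10988 = 0.72598504·17.018566 = 12.355224.
SE(ȳ) = √(12.355224) = 3.51.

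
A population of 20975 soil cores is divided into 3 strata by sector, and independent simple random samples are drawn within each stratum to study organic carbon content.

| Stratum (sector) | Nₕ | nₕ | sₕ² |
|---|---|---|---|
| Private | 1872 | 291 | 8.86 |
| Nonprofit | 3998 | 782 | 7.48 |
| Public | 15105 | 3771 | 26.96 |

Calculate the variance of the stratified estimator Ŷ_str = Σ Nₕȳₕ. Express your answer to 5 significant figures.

1.4371 × 10^6

Var(Ŷ_str) = Σₕ Nₕ²(1 − fₕ)sₕ²/nₕ.
Private: 1872²·(1 − 291/1872)·8.86/291 = 90111.132.
Nonprofit: 3998²·(1 − 782/3998)·7.48/782 = 122985.43.
Public: 15105²·(1 − 3771/15105)·26.96/3771 = 1.2239602 × 10^6.
Sum = 1.4370568 × 10^6.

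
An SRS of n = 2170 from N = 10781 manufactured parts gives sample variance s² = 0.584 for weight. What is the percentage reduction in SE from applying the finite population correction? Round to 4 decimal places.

f = n/N = 2170/10781 = 0.20128003.
SE_no-fpc = √(s²/n) = 0.016405012; SE_fpc = √((1−f)s²/n) = 0.014661346.
Ratio = √(1−f) = 0.89371135. Reduction = 100·(1 − 0.89371135) = 10.6289%.

10.6289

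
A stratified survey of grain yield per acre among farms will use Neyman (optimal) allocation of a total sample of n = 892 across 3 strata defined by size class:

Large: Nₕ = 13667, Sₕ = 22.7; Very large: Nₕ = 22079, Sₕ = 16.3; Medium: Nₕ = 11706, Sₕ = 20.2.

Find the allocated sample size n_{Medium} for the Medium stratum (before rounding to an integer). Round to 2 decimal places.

232.66

Neyman allocation: nₕ = n·NₕSₕ / Σⱼ NⱼSⱼ.
Σ NⱼSⱼ = 13667·22.7 + 22079·16.3 + 11706·20.2 = 906589.8.
n_{Medium} = 892·11706·20.2 / 906589.8 = 232.66.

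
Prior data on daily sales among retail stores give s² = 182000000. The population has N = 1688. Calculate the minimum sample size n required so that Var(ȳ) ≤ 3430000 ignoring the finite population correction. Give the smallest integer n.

54

Without fpc, n₀ = s²/D = 182000000/3430000 = 53.0612.
Rounding up, n = 54.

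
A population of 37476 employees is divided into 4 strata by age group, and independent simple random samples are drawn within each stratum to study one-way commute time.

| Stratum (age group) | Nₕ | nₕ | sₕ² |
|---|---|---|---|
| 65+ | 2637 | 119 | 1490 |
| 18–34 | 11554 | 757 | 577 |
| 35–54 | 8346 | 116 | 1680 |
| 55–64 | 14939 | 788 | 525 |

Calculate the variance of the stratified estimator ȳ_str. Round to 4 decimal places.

Var(ȳ_str) = Σₕ Wₕ²(1 − fₕ)sₕ²/nₕ with Wₕ = Nₕ/N, N = 37476.
65+: Wₕ = 0.07036503; term = 0.07036503²·(1 − 0.04512704)·1490/119 = 0.059196864.
18–34: Wₕ = 0.30830398; term = 0.30830398²·(1 − 0.06551844)·577/757 = 0.06770316.
35–54: Wₕ = 0.22270253; term = 0.22270253²·(1 − 0.01389887)·1680/116 = 0.70830947.
55–64: Wₕ = 0.39862846; term = 0.39862846²·(1 − 0.05274784)·525/788 = 0.10028484.
Sum = 0.93549433.

0.9355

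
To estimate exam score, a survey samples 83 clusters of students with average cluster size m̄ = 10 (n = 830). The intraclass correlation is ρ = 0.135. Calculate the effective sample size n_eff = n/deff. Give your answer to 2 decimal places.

deff = 1 + (10 − 1)·0.135 = 1 + 1.215 = 2.215.
n_eff = 830 / 2.215 = 374.72.

374.72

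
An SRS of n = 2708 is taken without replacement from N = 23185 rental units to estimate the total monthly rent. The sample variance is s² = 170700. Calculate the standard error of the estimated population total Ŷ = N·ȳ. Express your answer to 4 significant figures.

173000

Var(Ŷ) = N²·Var(ȳ) = N²·(1 − n/N)·s²/n.
f = 2708/23185 = 0.11679965; Var(ȳ) = 0.88320035·170700/2708 = 55.672932.
Var(Ŷ) = 23185² · 55.672932 = 2.9926663 × 10^10.
SE(Ŷ) = √(2.9926663 × 10^10) = 173000.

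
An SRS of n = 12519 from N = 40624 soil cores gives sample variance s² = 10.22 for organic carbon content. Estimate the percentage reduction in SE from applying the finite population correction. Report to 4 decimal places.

16.8235

f = n/N = 12519/40624 = 0.30816759.
SE_no-fpc = √(s²/n) = 0.028571999; SE_fpc = √((1−f)s²/n) = 0.023765179.
Ratio = √(1−f) = 0.83176464. Reduction = 100·(1 − 0.83176464) = 16.8235%.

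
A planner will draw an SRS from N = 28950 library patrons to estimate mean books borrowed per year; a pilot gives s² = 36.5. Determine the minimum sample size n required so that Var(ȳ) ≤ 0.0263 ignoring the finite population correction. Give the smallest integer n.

Without fpc, n₀ = s²/D = 36.5/0.0263 = 1387.8327.
Rounding up, n = 1388.

1388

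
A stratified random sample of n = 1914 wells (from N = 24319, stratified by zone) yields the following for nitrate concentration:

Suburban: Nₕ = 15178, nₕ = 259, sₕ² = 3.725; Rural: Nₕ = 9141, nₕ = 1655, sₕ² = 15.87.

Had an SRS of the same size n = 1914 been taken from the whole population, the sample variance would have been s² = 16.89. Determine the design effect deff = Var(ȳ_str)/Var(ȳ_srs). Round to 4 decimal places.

0.8138

Var(ȳ_str) = Σ Wₕ²(1−fₕ)sₕ²/nₕ with Wₕ = Nₕ/24319:
  Suburban: (15178/24319)²·(1−259/15178)·3.725/259 = 0.0055066738
  Rural: (9141/24319)²·(1−1655/9141)·15.87/1655 = 0.0011095095
  → Var(ȳ_str) = 0.0066161833.
Var(ȳ_srs) = (1 − 1914/24319)·16.89/1914 = 0.0081299327.
deff = 0.0066161833 / 0.0081299327 = 0.8138.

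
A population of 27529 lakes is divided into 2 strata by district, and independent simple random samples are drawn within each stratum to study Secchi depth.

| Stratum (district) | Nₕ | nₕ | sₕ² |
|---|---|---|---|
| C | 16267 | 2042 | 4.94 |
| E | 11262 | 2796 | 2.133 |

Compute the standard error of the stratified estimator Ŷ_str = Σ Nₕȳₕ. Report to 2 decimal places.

Var(Ŷ_str) = Σₕ Nₕ²(1 − fₕ)sₕ²/nₕ.
C: 16267²·(1 − 2042/16267)·4.94/2042 = 559797.5.
E: 11262²·(1 − 2796/11262)·2.133/2796 = 72735.675.
Sum = 632533.18.
SE = √(632533.18) = 795.32.

795.32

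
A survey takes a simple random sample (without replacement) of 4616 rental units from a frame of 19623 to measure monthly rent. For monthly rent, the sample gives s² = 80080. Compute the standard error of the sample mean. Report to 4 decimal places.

Under SRS without replacement, Var(ȳ) = (1 − f)·s²/n with f = n/N = 4616/19623 = 0.23523416.
Var(ȳ) = (1 − 0.23523416)·80080/4616 = 0.76476584·17.348354 = 13.267428.
SE(ȳ) = √(13.267428) = 3.6424.

3.6424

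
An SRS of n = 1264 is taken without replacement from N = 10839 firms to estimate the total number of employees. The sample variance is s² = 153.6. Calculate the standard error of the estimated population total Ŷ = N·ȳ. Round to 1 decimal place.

Var(Ŷ) = N²·Var(ȳ) = N²·(1 − n/N)·s²/n.
f = 1264/10839 = 0.11661592; Var(ȳ) = 0.88338408·153.6/1264 = 0.10734794.
Var(Ŷ) = 10839² · 0.10734794 = 1.2611657 × 10^7.
SE(Ŷ) = √(1.2611657 × 10^7) = 3551.3.

3551.3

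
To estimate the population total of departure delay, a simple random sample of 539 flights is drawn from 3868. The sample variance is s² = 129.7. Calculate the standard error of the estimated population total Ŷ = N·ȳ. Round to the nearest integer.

Var(Ŷ) = N²·Var(ȳ) = N²·(1 − n/N)·s²/n.
f = 539/3868 = 0.13934850; Var(ȳ) = 0.86065150·129.7/539 = 0.20709926.
Var(Ŷ) = 3868² · 0.20709926 = 3.0984998 × 10^6.
SE(Ŷ) = √(3.0984998 × 10^6) = 1760.

1760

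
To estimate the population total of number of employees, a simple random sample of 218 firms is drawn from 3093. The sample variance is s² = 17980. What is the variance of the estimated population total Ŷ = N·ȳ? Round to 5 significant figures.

Var(Ŷ) = N²·Var(ȳ) = N²·(1 − n/N)·s²/n.
f = 218/3093 = 0.07048173; Var(ȳ) = 0.92951827·17980/218 = 76.663938.
Var(Ŷ) = 3093² · 76.663938 = 7.3341699 × 10^8.

7.3342 × 10^8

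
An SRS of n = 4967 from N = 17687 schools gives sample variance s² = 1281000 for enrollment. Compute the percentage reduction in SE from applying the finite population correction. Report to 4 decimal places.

15.1960

f = n/N = 4967/17687 = 0.28082773.
SE_no-fpc = √(s²/n) = 16.059332; SE_fpc = √((1−f)s²/n) = 13.61896.
Ratio = √(1−f) = 0.84804025. Reduction = 100·(1 − 0.84804025) = 15.1960%.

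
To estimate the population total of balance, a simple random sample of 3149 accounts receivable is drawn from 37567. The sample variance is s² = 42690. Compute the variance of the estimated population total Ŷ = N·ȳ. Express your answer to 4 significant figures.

1.753 × 10^10

Var(Ŷ) = N²·Var(ȳ) = N²·(1 − n/N)·s²/n.
f = 3149/37567 = 0.08382357; Var(ȳ) = 0.91617643·42690/3149 = 12.420315.
Var(Ŷ) = 37567² · 12.420315 = 1.7528536 × 10^10.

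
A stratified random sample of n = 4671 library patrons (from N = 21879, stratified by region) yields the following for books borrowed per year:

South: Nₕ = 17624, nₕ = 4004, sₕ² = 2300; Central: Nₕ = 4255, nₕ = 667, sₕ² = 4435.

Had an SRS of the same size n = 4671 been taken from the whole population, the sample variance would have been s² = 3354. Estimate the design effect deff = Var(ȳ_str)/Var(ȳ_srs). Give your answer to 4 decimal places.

Var(ȳ_str) = Σ Wₕ²(1−fₕ)sₕ²/nₕ with Wₕ = Nₕ/21879:
  South: (17624/21879)²·(1−4004/17624)·2300/4004 = 0.28804505
  Central: (4255/21879)²·(1−667/4255)·4435/667 = 0.21206298
  → Var(ȳ_str) = 0.50010803.
Var(ȳ_srs) = (1 − 4671/21879)·3354/4671 = 0.56474984.
deff = 0.50010803 / 0.56474984 = 0.8855.

0.8855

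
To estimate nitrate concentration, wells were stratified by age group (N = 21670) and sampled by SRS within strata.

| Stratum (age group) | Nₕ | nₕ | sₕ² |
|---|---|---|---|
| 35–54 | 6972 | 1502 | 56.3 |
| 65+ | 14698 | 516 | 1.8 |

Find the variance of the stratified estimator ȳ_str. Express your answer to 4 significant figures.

0.004593

Var(ȳ_str) = Σₕ Wₕ²(1 − fₕ)sₕ²/nₕ with Wₕ = Nₕ/N, N = 21670.
35–54: Wₕ = 0.32173512; term = 0.32173512²·(1 − 0.21543316)·56.3/1502 = 0.0030441451.
65+: Wₕ = 0.67826488; term = 0.67826488²·(1 − 0.03510682)·1.8/516 = 0.0015484625.
Sum = 0.0045926076.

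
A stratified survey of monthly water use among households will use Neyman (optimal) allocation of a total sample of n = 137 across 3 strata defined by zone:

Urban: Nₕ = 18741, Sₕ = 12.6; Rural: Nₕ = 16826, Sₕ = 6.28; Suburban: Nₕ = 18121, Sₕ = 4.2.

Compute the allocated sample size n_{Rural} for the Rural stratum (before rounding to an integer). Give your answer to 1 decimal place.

Neyman allocation: nₕ = n·NₕSₕ / Σⱼ NⱼSⱼ.
Σ NⱼSⱼ = 18741·12.6 + 16826·6.28 + 18121·4.2 = 417912.08.
n_{Rural} = 137·16826·6.28 / 417912.08 = 34.6.

34.6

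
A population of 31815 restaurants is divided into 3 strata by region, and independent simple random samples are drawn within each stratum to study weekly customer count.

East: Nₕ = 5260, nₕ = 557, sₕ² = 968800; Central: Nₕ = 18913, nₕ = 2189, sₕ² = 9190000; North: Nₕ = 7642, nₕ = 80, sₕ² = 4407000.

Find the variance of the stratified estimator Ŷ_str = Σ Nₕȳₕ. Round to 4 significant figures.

4.554 × 10^12

Var(Ŷ_str) = Σₕ Nₕ²(1 − fₕ)sₕ²/nₕ.
East: 5260²·(1 − 557/5260)·968800/557 = 4.302686 × 10^10.
Central: 18913²·(1 − 2189/18913)·9190000/2189 = 1.3279152 × 10^12.
North: 7642²·(1 − 80/7642)·4407000/80 = 3.1834407 × 10^12.
Sum = 4.5543828 × 10^12.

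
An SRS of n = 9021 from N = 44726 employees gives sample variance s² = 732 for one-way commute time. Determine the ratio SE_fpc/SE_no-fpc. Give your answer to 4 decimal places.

0.8935

f = n/N = 9021/44726 = 0.20169476.
SE_no-fpc = √(s²/n) = 0.28485785; SE_fpc = √((1−f)s²/n) = 0.25451459.
Ratio = √(1−f) = 0.89347929.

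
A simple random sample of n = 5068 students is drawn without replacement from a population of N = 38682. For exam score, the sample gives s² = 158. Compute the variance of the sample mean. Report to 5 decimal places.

Under SRS without replacement, Var(ȳ) = (1 − f)·s²/n with f = n/N = 5068/38682 = 0.13101701.
Var(ȳ) = (1 − 0.13101701)·158/5068 = 0.86898299·0.031176006 = 0.027091419.

0.02709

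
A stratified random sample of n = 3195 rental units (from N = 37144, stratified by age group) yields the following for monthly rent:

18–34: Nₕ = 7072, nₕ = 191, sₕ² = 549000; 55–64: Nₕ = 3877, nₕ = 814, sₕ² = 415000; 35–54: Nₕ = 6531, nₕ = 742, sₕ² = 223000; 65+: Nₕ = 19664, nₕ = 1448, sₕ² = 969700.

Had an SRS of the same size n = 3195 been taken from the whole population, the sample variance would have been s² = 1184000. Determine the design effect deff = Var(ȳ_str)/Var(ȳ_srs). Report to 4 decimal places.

Var(ȳ_str) = Σ Wₕ²(1−fₕ)sₕ²/nₕ with Wₕ = Nₕ/37144:
  18–34: (7072/37144)²·(1−191/7072)·549000/191 = 101.38074
  55–64: (3877/37144)²·(1−814/3877)·415000/814 = 4.3882276
  35–54: (6531/37144)²·(1−742/6531)·223000/742 = 8.2358201
  65+: (19664/37144)²·(1−1448/19664)·969700/1448 = 173.86669
  → Var(ȳ_str) = 287.87148.
Var(ȳ_srs) = (1 − 3195/37144)·1184000/3195 = 338.70309.
deff = 287.87148 / 338.70309 = 0.8499.

0.8499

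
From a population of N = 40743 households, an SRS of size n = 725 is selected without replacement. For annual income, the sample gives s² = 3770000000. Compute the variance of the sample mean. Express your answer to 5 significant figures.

Under SRS without replacement, Var(ȳ) = (1 − f)·s²/n with f = n/N = 725/40743 = 0.01779447.
Var(ȳ) = (1 − 0.01779447)·3770000000/725 = 0.98220553·5.2 × 10^6 = 5.1074688 × 10^6.

5.1075 × 10^6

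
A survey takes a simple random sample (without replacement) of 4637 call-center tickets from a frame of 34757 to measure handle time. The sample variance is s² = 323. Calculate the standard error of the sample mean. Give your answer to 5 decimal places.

Under SRS without replacement, Var(ȳ) = (1 − f)·s²/n with f = n/N = 4637/34757 = 0.13341197.
Var(ȳ) = (1 − 0.13341197)·323/4637 = 0.86658803·0.069657106 = 0.060364014.
SE(ȳ) = √(0.060364014) = 0.24569.

0.24569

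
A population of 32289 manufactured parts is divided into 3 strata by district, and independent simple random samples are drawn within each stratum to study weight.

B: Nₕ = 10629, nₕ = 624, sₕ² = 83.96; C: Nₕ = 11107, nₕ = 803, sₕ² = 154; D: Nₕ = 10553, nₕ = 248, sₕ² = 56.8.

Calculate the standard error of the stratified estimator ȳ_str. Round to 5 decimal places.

Var(ȳ_str) = Σₕ Wₕ²(1 − fₕ)sₕ²/nₕ with Wₕ = Nₕ/N, N = 32289.
B: Wₕ = 0.32918331; term = 0.32918331²·(1 − 0.05870731)·83.96/624 = 0.013724235.
C: Wₕ = 0.34398712; term = 0.34398712²·(1 − 0.07229675)·154/803 = 0.021052254.
D: Wₕ = 0.32682957; term = 0.32682957²·(1 − 0.02350043)·56.8/248 = 0.023889739.
Sum = 0.058666228.
SE = √(0.058666228) = 0.24221.

0.24221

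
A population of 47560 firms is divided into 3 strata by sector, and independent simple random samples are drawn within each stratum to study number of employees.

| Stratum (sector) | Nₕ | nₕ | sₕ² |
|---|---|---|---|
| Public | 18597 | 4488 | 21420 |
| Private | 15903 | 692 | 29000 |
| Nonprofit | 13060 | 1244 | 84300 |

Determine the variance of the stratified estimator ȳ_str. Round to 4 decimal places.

Var(ȳ_str) = Σₕ Wₕ²(1 − fₕ)sₕ²/nₕ with Wₕ = Nₕ/N, N = 47560.
Public: Wₕ = 0.39102187; term = 0.39102187²·(1 − 0.24132925)·21420/4488 = 0.5536331.
Private: Wₕ = 0.33437763; term = 0.33437763²·(1 − 0.04351380)·29000/692 = 4.4817233.
Nonprofit: Wₕ = 0.27460050; term = 0.27460050²·(1 − 0.09525268)·84300/1244 = 4.6231412.
Sum = 9.6584976.

9.6585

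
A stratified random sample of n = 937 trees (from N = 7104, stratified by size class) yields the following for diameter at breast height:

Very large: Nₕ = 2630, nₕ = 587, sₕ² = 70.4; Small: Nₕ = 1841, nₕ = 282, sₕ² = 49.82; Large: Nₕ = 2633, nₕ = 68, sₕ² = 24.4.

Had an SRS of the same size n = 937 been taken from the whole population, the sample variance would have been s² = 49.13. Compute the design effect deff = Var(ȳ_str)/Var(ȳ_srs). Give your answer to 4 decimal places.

Var(ȳ_str) = Σ Wₕ²(1−fₕ)sₕ²/nₕ with Wₕ = Nₕ/7104:
  Very large: (2630/7104)²·(1−587/2630)·70.4/587 = 0.012768879
  Small: (1841/7104)²·(1−282/1841)·49.82/282 = 0.010047282
  Large: (2633/7104)²·(1−68/2633)·24.4/68 = 0.048019014
  → Var(ȳ_str) = 0.070835175.
Var(ȳ_srs) = (1 − 937/7104)·49.13/937 = 0.045517476.
deff = 0.070835175 / 0.045517476 = 1.5562.

1.5562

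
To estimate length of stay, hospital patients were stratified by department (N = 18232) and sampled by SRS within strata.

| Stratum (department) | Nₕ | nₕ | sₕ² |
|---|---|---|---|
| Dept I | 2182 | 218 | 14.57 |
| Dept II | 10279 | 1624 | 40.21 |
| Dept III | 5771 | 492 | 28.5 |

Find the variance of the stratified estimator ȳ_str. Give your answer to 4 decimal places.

Var(ȳ_str) = Σₕ Wₕ²(1 − fₕ)sₕ²/nₕ with Wₕ = Nₕ/N, N = 18232.
Dept I: Wₕ = 0.11967968; term = 0.11967968²·(1 − 0.09990834)·14.57/218 = 8.6164955 × 10^-4.
Dept II: Wₕ = 0.56378894; term = 0.56378894²·(1 − 0.15799202)·40.21/1624 = 0.0066267008.
Dept III: Wₕ = 0.31653137; term = 0.31653137²·(1 − 0.08525386)·28.5/492 = 0.005309014.
Sum = 0.012797364.

0.0128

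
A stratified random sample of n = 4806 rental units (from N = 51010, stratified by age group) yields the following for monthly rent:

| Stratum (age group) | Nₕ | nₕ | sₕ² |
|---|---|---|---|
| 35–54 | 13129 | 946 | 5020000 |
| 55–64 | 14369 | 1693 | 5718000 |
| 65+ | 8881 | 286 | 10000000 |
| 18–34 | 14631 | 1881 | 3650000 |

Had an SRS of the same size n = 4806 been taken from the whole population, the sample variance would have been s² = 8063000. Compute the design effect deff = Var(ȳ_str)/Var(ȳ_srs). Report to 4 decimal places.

Var(ȳ_str) = Σ Wₕ²(1−fₕ)sₕ²/nₕ with Wₕ = Nₕ/51010:
  35–54: (13129/51010)²·(1−946/13129)·5020000/946 = 326.20291
  55–64: (14369/51010)²·(1−1693/14369)·5718000/1693 = 236.4206
  65+: (8881/51010)²·(1−286/8881)·10000000/286 = 1025.7253
  18–34: (14631/51010)²·(1−1881/14631)·3650000/1881 = 139.11617
  → Var(ȳ_str) = 1727.465.
Var(ȳ_srs) = (1 − 4806/51010)·8063000/4806 = 1519.6275.
deff = 1727.465 / 1519.6275 = 1.1368.

1.1368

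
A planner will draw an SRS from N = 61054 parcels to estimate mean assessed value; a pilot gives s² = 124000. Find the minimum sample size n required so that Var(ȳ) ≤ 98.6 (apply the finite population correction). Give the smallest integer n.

Without fpc, n₀ = s²/D = 124000/98.6 = 1257.6065.
With fpc, (1 − n/N)·s²/n ≤ D requires n ≥ n₀/(1 + n₀/N) = 1257.6065/(1 + 1257.6065/61054) = 1232.2248.
Rounding up, n = 1233.

1233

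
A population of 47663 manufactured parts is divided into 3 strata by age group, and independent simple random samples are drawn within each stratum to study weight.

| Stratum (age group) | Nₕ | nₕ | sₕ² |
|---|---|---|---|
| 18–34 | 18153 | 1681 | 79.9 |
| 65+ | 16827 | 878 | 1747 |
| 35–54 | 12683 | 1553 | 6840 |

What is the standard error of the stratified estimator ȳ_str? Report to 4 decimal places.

Var(ȳ_str) = Σₕ Wₕ²(1 − fₕ)sₕ²/nₕ with Wₕ = Nₕ/N, N = 47663.
18–34: Wₕ = 0.38086146; term = 0.38086146²·(1 − 0.09260177)·79.9/1681 = 0.0062562063.
65+: Wₕ = 0.35304114; term = 0.35304114²·(1 − 0.05217805)·1747/878 = 0.23505841.
35–54: Wₕ = 0.26609739; term = 0.26609739²·(1 − 0.12244737)·6840/1553 = 0.27367748.
Sum = 0.5149921.
SE = √(0.5149921) = 0.7176.

0.7176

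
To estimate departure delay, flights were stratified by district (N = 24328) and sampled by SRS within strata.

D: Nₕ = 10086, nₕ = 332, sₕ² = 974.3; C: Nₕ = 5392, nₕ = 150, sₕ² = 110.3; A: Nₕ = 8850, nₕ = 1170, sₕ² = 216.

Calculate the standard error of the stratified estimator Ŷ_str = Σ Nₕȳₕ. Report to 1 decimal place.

17945.4

Var(Ŷ_str) = Σₕ Nₕ²(1 − fₕ)sₕ²/nₕ.
D: 10086²·(1 − 332/10086)·974.3/332 = 2.8870635 × 10^8.
C: 5392²·(1 − 150/5392)·110.3/150 = 2.0784097 × 10^7.
A: 8850²·(1 − 1170/8850)·216/1170 = 1.2547938 × 10^7.
Sum = 3.2203839 × 10^8.
SE = √(3.2203839 × 10^8) = 17945.4.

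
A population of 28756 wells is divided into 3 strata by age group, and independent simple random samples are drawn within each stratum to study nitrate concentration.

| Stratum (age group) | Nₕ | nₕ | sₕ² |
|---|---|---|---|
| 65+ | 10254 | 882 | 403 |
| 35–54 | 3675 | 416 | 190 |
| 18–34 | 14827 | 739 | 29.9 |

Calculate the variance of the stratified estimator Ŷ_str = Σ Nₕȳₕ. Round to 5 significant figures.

5.7831 × 10^7

Var(Ŷ_str) = Σₕ Nₕ²(1 − fₕ)sₕ²/nₕ.
65+: 10254²·(1 − 882/10254)·403/882 = 4.390986 × 10^7.
35–54: 3675²·(1 − 416/3675)·190/416 = 5.4701845 × 10^6.
18–34: 14827²·(1 − 739/14827)·29.9/739 = 8.4514141 × 10^6.
Sum = 5.7831459 × 10^7.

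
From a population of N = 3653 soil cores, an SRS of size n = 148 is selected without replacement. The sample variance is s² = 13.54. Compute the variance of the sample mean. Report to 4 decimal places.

Under SRS without replacement, Var(ȳ) = (1 − f)·s²/n with f = n/N = 148/3653 = 0.04051465.
Var(ȳ) = (1 − 0.04051465)·13.54/148 = 0.95948535·0.091486486 = 0.087779944.

0.0878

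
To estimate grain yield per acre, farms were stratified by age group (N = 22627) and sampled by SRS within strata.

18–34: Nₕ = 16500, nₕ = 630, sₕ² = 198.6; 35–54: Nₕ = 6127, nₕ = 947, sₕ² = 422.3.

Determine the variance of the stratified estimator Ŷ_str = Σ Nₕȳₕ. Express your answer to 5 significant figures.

Var(Ŷ_str) = Σₕ Nₕ²(1 − fₕ)sₕ²/nₕ.
18–34: 16500²·(1 − 630/16500)·198.6/630 = 8.2546671 × 10^7.
35–54: 6127²·(1 − 947/6127)·422.3/947 = 1.4153008 × 10^7.
Sum = 9.6699679 × 10^7.

9.6700 × 10^7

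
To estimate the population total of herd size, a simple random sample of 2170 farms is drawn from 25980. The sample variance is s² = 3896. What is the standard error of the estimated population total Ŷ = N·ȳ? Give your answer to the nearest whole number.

Var(Ŷ) = N²·Var(ȳ) = N²·(1 − n/N)·s²/n.
f = 2170/25980 = 0.08352579; Var(ȳ) = 0.91647421·3896/2170 = 1.6454302.
Var(Ŷ) = 25980² · 1.6454302 = 1.1106002 × 10^9.
SE(Ŷ) = √(1.1106002 × 10^9) = 33326.

33326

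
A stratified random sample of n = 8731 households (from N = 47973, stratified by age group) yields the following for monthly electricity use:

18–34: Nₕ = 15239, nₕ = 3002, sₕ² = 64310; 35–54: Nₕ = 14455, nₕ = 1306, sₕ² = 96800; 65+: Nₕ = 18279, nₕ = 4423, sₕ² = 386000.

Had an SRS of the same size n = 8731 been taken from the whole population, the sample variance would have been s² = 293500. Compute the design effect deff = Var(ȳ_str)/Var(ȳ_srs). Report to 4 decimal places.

0.6350

Var(ȳ_str) = Σ Wₕ²(1−fₕ)sₕ²/nₕ with Wₕ = Nₕ/47973:
  18–34: (15239/47973)²·(1−3002/15239)·64310/3002 = 1.7358232
  35–54: (14455/47973)²·(1−1306/14455)·96800/1306 = 6.1213787
  65+: (18279/47973)²·(1−4423/18279)·386000/4423 = 9.6043265
  → Var(ȳ_str) = 17.461528.
Var(ȳ_srs) = (1 − 8731/47973)·293500/8731 = 27.497827.
deff = 17.461528 / 27.497827 = 0.6350.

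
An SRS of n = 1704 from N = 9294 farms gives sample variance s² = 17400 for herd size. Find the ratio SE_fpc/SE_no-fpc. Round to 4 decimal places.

0.9037

f = n/N = 1704/9294 = 0.18334409.
SE_no-fpc = √(s²/n) = 3.1955074; SE_fpc = √((1−f)s²/n) = 2.8877486.
Ratio = √(1−f) = 0.90369016.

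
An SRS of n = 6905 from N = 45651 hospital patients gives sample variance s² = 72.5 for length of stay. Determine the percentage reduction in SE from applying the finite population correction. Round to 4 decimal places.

7.8727

f = n/N = 6905/45651 = 0.15125627.
SE_no-fpc = √(s²/n) = 0.10246774; SE_fpc = √((1−f)s²/n) = 0.094400751.
Ratio = √(1−f) = 0.92127289. Reduction = 100·(1 − 0.92127289) = 7.8727%.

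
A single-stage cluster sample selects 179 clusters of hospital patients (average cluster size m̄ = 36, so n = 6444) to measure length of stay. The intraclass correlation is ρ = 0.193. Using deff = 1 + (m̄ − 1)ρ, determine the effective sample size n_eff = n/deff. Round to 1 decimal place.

deff = 1 + (36 − 1)·0.193 = 1 + 6.755 = 7.755.
n_eff = 6444 / 7.755 = 830.9.

830.9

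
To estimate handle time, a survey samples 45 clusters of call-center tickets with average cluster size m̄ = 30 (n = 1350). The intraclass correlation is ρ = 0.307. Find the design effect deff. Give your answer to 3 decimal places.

9.903

deff = 1 + (30 − 1)·0.307 = 1 + 8.903 = 9.903.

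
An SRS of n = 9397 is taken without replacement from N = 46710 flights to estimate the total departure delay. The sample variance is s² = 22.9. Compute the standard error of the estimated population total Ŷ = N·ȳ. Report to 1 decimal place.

Var(Ŷ) = N²·Var(ȳ) = N²·(1 − n/N)·s²/n.
f = 9397/46710 = 0.20117748; Var(ȳ) = 0.79882252·22.9/9397 = 0.0019466889.
Var(Ŷ) = 46710² · 0.0019466889 = 4.2473328 × 10^6.
SE(Ŷ) = √(4.2473328 × 10^6) = 2060.9.

2060.9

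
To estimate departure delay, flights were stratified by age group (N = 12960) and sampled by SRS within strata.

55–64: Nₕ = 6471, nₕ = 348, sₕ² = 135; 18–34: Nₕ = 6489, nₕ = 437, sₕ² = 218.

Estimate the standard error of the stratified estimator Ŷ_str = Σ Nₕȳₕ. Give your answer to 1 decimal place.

Var(Ŷ_str) = Σₕ Nₕ²(1 − fₕ)sₕ²/nₕ.
55–64: 6471²·(1 − 348/6471)·135/348 = 1.5370577 × 10^7.
18–34: 6489²·(1 − 437/6489)·218/437 = 1.9590781 × 10^7.
Sum = 3.4961358 × 10^7.
SE = √(3.4961358 × 10^7) = 5912.8.

5912.8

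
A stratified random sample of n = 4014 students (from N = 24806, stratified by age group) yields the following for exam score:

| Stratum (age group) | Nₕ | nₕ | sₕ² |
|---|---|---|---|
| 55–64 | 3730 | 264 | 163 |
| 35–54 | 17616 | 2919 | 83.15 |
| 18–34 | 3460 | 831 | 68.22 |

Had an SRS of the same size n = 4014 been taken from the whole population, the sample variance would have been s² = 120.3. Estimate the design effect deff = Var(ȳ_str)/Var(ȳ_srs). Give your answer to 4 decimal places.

1.0418

Var(ȳ_str) = Σ Wₕ²(1−fₕ)sₕ²/nₕ with Wₕ = Nₕ/24806:
  55–64: (3730/24806)²·(1−264/3730)·163/264 = 0.012972019
  35–54: (17616/24806)²·(1−2919/17616)·83.15/2919 = 0.011985349
  18–34: (3460/24806)²·(1−831/3460)·68.22/831 = 0.0012135674
  → Var(ȳ_str) = 0.026170935.
Var(ȳ_srs) = (1 − 4014/24806)·120.3/4014 = 0.025120471.
deff = 0.026170935 / 0.025120471 = 1.0418.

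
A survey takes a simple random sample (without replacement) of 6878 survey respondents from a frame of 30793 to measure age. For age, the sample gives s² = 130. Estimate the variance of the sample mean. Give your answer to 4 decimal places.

0.0147

Under SRS without replacement, Var(ȳ) = (1 − f)·s²/n with f = n/N = 6878/30793 = 0.22336245.
Var(ȳ) = (1 − 0.22336245)·130/6878 = 0.77663755·0.018900843 = 0.014679105.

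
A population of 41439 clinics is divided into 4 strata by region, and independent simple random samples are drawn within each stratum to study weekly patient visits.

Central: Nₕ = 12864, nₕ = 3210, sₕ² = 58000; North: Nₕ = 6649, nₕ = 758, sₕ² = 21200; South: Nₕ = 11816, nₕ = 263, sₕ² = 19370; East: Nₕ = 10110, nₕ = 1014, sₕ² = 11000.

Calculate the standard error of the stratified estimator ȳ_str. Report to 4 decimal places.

Var(ȳ_str) = Σₕ Wₕ²(1 − fₕ)sₕ²/nₕ with Wₕ = Nₕ/N, N = 41439.
Central: Wₕ = 0.31043220; term = 0.31043220²·(1 − 0.24953358)·58000/3210 = 1.3067357.
North: Wₕ = 0.16045271; term = 0.16045271²·(1 − 0.11400211)·21200/758 = 0.63796004.
South: Wₕ = 0.28514202; term = 0.28514202²·(1 − 0.02225796)·19370/263 = 5.854915.
East: Wₕ = 0.24397307; term = 0.24397307²·(1 − 0.10029674)·11000/1014 = 0.58094873.
Sum = 8.3805595.
SE = √(8.3805595) = 2.8949.

2.8949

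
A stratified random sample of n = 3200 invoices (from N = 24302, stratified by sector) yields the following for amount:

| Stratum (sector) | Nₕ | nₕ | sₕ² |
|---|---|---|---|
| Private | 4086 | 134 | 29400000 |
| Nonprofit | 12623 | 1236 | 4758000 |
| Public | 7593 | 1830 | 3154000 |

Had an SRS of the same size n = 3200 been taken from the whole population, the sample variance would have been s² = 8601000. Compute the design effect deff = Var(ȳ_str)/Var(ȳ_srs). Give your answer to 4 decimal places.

3.0265

Var(ȳ_str) = Σ Wₕ²(1−fₕ)sₕ²/nₕ with Wₕ = Nₕ/24302:
  Private: (4086/24302)²·(1−134/4086)·29400000/134 = 5998.93
  Nonprofit: (12623/24302)²·(1−1236/12623)·4758000/1236 = 936.90129
  Public: (7593/24302)²·(1−1830/7593)·3154000/1830 = 127.69932
  → Var(ȳ_str) = 7063.5306.
Var(ȳ_srs) = (1 − 3200/24302)·8601000/3200 = 2333.891.
deff = 7063.5306 / 2333.891 = 3.0265.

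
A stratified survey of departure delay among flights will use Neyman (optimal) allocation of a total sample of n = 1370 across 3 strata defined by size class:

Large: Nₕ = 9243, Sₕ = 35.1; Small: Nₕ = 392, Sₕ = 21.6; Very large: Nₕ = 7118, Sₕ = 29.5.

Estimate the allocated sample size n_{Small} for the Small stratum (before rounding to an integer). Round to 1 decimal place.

21.4

Neyman allocation: nₕ = n·NₕSₕ / Σⱼ NⱼSⱼ.
Σ NⱼSⱼ = 9243·35.1 + 392·21.6 + 7118·29.5 = 542877.5.
n_{Small} = 1370·392·21.6 / 542877.5 = 21.4.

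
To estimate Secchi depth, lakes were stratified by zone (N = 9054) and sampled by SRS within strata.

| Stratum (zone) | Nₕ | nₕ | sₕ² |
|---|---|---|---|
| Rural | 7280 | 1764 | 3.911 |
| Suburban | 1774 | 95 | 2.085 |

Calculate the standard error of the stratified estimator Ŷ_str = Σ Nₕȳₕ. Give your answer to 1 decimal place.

392.9

Var(Ŷ_str) = Σₕ Nₕ²(1 − fₕ)sₕ²/nₕ.
Rural: 7280²·(1 − 1764/7280)·3.911/1764 = 89031.742.
Suburban: 1774²·(1 − 95/1774)·2.085/95 = 65371.246.
Sum = 154402.99.
SE = √(154402.99) = 392.9.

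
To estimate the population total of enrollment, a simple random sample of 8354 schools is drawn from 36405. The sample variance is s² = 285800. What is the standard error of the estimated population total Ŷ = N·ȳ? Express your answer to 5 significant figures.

Var(Ŷ) = N²·Var(ȳ) = N²·(1 − n/N)·s²/n.
f = 8354/36405 = 0.22947397; Var(ȳ) = 0.77052603·285800/8354 = 26.360586.
Var(Ŷ) = 36405² · 26.360586 = 3.4936318 × 10^10.
SE(Ŷ) = √(3.4936318 × 10^10) = 186910.

186910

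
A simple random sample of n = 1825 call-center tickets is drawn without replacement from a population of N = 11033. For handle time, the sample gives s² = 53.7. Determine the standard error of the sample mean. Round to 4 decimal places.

0.1567

Under SRS without replacement, Var(ȳ) = (1 − f)·s²/n with f = n/N = 1825/11033 = 0.16541285.
Var(ȳ) = (1 − 0.16541285)·53.7/1825 = 0.83458715·0.029424658 = 0.024557441.
SE(ȳ) = √(0.024557441) = 0.1567.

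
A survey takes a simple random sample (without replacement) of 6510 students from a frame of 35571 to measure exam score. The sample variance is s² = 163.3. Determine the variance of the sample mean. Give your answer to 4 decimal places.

0.0205

Under SRS without replacement, Var(ȳ) = (1 − f)·s²/n with f = n/N = 6510/35571 = 0.18301425.
Var(ȳ) = (1 − 0.18301425)·163.3/6510 = 0.81698575·0.025084485 = 0.020493667.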